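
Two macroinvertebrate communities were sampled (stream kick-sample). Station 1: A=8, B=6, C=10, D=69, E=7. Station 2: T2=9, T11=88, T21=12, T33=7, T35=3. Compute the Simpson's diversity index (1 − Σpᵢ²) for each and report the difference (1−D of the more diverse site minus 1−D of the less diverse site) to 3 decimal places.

Station 1: N=100, proportions 0.08, 0.06, 0.1, 0.69, 0.07, giving 1−D = 0.49900 (working shown to 5 dp, full precision carried).
Station 2: N=119, proportions 0.07563, 0.7395, 0.10084, 0.05882, 0.02521, giving 1−D = 0.43316.
Difference = |0.49900 − 0.43316| = 0.06584, i.e. 0.066 to 3 decimal places.

0.066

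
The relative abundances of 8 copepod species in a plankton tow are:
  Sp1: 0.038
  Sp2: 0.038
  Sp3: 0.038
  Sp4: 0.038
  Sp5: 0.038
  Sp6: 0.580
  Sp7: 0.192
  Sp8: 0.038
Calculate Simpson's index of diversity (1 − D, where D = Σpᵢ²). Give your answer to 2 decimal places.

0.62

D = 0.038² + 0.038² + 0.038² + 0.038² + 0.038² + 0.58² + 0.192² + 0.038² = 0.0014 + 0.0014 + 0.0014 + 0.0014 + 0.0014 + 0.3364 + 0.0369 + 0.0014 = 0.3819 (working shown to 4 dp, full precision carried).
So 1 − D = 0.6181, i.e. 0.62 to 2 decimal places.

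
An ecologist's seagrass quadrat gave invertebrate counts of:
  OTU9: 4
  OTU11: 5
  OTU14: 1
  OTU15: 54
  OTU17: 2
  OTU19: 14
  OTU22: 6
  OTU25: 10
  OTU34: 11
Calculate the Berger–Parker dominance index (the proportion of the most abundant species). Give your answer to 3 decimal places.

Total N = 4+5+1+54+2+14+6+10+11 = 107, so the proportions are 0.03738, 0.04673, 0.00935, 0.50467, 0.01869, 0.13084, 0.05607, 0.09346, 0.1028 (working shown to 5 dp, full precision carried).
The largest proportion is 0.50467, i.e. d = 0.505 to 3 decimal places.

0.505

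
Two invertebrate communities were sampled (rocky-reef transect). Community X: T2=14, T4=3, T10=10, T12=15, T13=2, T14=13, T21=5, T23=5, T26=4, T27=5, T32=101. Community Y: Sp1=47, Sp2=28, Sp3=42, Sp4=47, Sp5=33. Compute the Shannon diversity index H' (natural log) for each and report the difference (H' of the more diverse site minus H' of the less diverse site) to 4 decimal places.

Community X: N=177, proportions 0.079096, 0.016949, 0.056497, 0.084746, 0.011299, 0.073446, 0.028249, 0.028249, 0.022599, 0.028249, 0.570621, giving H' = 1.591778 (working shown to 6 dp, full precision carried).
Community Y: N=197, proportions 0.238579, 0.142132, 0.213198, 0.238579, 0.167513, giving H' = 1.589892.
Difference = |1.591778 − 1.589892| = 0.001886, i.e. 0.0019 to 4 decimal places.

0.0019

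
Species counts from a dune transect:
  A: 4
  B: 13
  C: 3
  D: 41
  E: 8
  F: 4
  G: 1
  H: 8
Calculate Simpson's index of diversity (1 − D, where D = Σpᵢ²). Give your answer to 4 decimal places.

Total N = 4+13+3+41+8+4+1+8 = 82, so the proportions are 0.04878, 0.158537, 0.036585, 0.5, 0.097561, 0.04878, 0.012195, 0.097561 (working shown to 6 dp, full precision carried).
D = 0.04878² + 0.158537² + 0.036585² + 0.5² + 0.097561² + 0.04878² + 0.012195² + 0.097561² = 0.002380 + 0.025134 + 0.001338 + 0.250000 + 0.009518 + 0.002380 + 0.000149 + 0.009518 = 0.300416.
So 1 − D = 0.699584, i.e. 0.6996 to 4 decimal places.

0.6996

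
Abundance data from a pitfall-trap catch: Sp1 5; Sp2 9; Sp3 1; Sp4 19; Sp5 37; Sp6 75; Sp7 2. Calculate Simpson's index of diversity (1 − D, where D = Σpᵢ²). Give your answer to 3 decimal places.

0.659

Total N = 5+9+1+19+37+75+2 = 148, so the proportions are 0.03378, 0.06081, 0.00676, 0.12838, 0.25, 0.50676, 0.01351 (working shown to 5 dp, full precision carried).
D = 0.03378² + 0.06081² + 0.00676² + 0.12838² + 0.25² + 0.50676² + 0.01351² = 0.00114 + 0.00370 + 0.00005 + 0.01648 + 0.06250 + 0.25680 + 0.00018 = 0.34085.
So 1 − D = 0.65915, i.e. 0.659 to 3 decimal places.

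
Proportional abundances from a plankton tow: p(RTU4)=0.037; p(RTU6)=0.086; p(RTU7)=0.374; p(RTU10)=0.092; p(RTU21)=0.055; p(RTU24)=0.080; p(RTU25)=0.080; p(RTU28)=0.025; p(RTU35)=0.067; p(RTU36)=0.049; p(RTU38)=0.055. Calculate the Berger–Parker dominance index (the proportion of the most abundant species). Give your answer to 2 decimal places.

0.37

The largest proportion is 0.374, i.e. d = 0.37 to 2 decimal places.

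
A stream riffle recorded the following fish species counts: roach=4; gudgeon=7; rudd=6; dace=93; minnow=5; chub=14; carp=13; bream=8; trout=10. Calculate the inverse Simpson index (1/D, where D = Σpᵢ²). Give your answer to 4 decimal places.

Total N = 4+7+6+93+5+14+13+8+10 = 160, so the proportions are 0.025, 0.04375, 0.0375, 0.58125, 0.03125, 0.0875, 0.08125, 0.05, 0.0625 (working shown to 7 dp, full precision carried).
D = 0.025² + 0.04375² + 0.0375² + 0.58125² + 0.03125² + 0.0875² + 0.08125² + 0.05² + 0.0625² = 0.0006250 + 0.0019141 + 0.0014062 + 0.3378516 + 0.0009766 + 0.0076562 + 0.0066016 + 0.0025000 + 0.0039062 = 0.3634375.
So 1/D = 2.751505, i.e. 2.7515 to 4 decimal places.

2.7515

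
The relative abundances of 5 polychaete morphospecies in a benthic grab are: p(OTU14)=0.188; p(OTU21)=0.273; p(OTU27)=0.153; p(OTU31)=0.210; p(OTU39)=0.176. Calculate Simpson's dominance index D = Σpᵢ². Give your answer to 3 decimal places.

0.208

D = 0.188² + 0.273² + 0.153² + 0.21² + 0.176² = 0.03534 + 0.07453 + 0.02341 + 0.04410 + 0.03098 = 0.20836 (working shown to 5 dp, full precision carried).
To 3 decimal places, D = 0.208.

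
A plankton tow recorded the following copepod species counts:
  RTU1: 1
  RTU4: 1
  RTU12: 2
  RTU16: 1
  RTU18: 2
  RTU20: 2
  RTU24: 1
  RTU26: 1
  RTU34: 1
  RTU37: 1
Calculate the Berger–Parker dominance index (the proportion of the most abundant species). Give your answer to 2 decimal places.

Total N = 1+1+2+1+2+2+1+1+1+1 = 13, so the proportions are 0.0769, 0.0769, 0.1538, 0.0769, 0.1538, 0.1538, 0.0769, 0.0769, 0.0769, 0.0769 (working shown to 4 dp, full precision carried).
The largest proportion is 0.1538, i.e. d = 0.15 to 2 decimal places.

0.15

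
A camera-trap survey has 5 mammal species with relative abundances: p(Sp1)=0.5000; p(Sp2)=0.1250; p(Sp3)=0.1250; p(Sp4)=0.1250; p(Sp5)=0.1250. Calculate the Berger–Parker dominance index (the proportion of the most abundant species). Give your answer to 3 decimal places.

The largest proportion is 0.5, i.e. d = 0.500 to 3 decimal places.

0.500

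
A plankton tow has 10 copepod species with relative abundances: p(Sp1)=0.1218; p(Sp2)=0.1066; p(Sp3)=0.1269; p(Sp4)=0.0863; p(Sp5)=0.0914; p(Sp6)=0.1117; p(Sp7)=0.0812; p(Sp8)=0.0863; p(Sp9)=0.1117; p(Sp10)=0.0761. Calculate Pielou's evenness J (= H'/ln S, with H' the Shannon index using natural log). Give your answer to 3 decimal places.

H' = −Σ pᵢ ln pᵢ = −((-0.25643) + (-0.23864) + (-0.26197) + (-0.21143) + (-0.21868) + (-0.24484) + (-0.20388) + (-0.21143) + (-0.24484) + (-0.19601)) = 2.28815 (working shown to 5 dp, full precision carried).
With S = 10 species, ln S = 2.30259, so J = 2.28815/2.30259 = 0.99373, i.e. 0.994 to 3 decimal places.

0.994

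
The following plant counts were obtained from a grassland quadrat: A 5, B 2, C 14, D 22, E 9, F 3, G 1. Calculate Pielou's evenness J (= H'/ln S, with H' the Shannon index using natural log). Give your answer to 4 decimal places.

0.8072

Total N = 5+2+14+22+9+3+1 = 56, so the proportions are 0.089286, 0.035714, 0.25, 0.392857, 0.160714, 0.053571, 0.017857 (working shown to 6 dp, full precision carried).
H' = −Σ pᵢ ln pᵢ = −((-0.215707) + (-0.119007) + (-0.346574) + (-0.367050) + (-0.293806) + (-0.156790) + (-0.071881)) = 1.570815.
With S = 7 species, ln S = 1.945910, so J = 1.570815/1.945910 = 0.807239, i.e. 0.8072 to 4 decimal places.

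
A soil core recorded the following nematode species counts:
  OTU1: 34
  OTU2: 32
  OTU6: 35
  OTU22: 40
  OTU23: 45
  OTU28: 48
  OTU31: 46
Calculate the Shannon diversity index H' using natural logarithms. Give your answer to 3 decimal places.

Total N = 34+32+35+40+45+48+46 = 280, so the proportions are 0.12143, 0.11429, 0.125, 0.14286, 0.16071, 0.17143, 0.16429 (working shown to 5 dp, full precision carried).
Each pᵢ ln pᵢ term: 0.12143×(-2.10843)=-0.25602, 0.11429×(-2.16905)=-0.24789, 0.125×(-2.07944)=-0.25993, 0.14286×(-1.94591)=-0.27799, 0.16071×(-1.82813)=-0.29381, 0.17143×(-1.76359)=-0.30233, 0.16429×(-1.80615)=-0.29672.
Sum = -1.93469, so H' = 1.935.

1.935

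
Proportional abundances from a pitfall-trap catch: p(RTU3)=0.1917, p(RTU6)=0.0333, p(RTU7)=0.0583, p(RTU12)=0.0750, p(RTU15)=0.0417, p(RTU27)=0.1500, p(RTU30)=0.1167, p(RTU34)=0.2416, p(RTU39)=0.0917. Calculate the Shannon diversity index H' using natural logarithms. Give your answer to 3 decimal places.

2.020

Each pᵢ ln pᵢ term (working shown to 5 dp, full precision carried): 0.1917×(-1.65182)=-0.31665, 0.0333×(-3.40220)=-0.11329, 0.0583×(-2.84215)=-0.16570, 0.075×(-2.59027)=-0.19427, 0.0417×(-3.17725)=-0.13249, 0.15×(-1.89712)=-0.28457, 0.1167×(-2.14815)=-0.25069, 0.2416×(-1.42047)=-0.34319, 0.0917×(-2.38923)=-0.21909.
Sum = -2.01994, so H' = 2.020.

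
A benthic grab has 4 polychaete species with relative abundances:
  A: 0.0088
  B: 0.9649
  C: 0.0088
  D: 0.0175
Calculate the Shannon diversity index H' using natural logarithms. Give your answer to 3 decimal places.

0.189

Each pᵢ ln pᵢ term (working shown to 5 dp, full precision carried): 0.0088×(-4.73300)=-0.04165, 0.9649×(-0.03573)=-0.03448, 0.0088×(-4.73300)=-0.04165, 0.0175×(-4.04555)=-0.07080.
Sum = -0.18857, so H' = 0.189.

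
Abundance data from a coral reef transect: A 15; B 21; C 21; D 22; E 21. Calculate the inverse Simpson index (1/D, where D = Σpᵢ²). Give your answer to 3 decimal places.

Total N = 15+21+21+22+21 = 100, so the proportions are 0.15, 0.21, 0.21, 0.22, 0.21 (working shown to 7 dp, full precision carried).
D = 0.15² + 0.21² + 0.21² + 0.22² + 0.21² = 0.0225000 + 0.0441000 + 0.0441000 + 0.0484000 + 0.0441000 = 0.2032000.
So 1/D = 4.92126, i.e. 4.921 to 3 decimal places.

4.921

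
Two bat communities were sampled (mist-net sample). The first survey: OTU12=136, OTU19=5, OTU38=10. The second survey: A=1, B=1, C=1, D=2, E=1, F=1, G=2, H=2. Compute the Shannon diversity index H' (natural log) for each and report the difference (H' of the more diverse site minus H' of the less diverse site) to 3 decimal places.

1.633

The first survey: N=151, proportions 0.900662, 0.033113, 0.066225, giving H' = 0.386855 (working shown to 6 dp, full precision carried).
The second survey: N=11, proportions 0.090909, 0.090909, 0.090909, 0.181818, 0.090909, 0.090909, 0.181818, 0.181818, giving H' = 2.019815.
Difference = |0.386855 − 2.019815| = 1.632960, i.e. 1.633 to 3 decimal places.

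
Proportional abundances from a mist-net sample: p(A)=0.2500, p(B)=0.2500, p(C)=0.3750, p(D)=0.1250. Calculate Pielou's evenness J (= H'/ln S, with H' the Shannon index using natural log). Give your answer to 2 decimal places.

0.95

H' = −Σ pᵢ ln pᵢ = −((-0.3466) + (-0.3466) + (-0.3678) + (-0.2599)) = 1.3209 (working shown to 4 dp, full precision carried).
With S = 4 species, ln S = 1.3863, so J = 1.3209/1.3863 = 0.9528, i.e. 0.95 to 2 decimal places.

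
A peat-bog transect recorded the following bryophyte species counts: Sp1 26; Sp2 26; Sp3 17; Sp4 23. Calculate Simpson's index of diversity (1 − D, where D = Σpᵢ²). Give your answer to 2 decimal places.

0.74

Total N = 26+26+17+23 = 92, so the proportions are 0.2826, 0.2826, 0.1848, 0.25 (working shown to 4 dp, full precision carried).
D = 0.2826² + 0.2826² + 0.1848² + 0.25² = 0.0799 + 0.0799 + 0.0341 + 0.0625 = 0.2564.
So 1 − D = 0.7436, i.e. 0.74 to 2 decimal places.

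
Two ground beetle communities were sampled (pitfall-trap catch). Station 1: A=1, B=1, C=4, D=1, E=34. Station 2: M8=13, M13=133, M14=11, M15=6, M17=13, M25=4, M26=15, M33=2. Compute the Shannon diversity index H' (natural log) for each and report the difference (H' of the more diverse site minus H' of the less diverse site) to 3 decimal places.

0.559

Station 1: N=41, proportions 0.02439, 0.02439, 0.09756, 0.02439, 0.82927, giving H' = 0.65402 (working shown to 5 dp, full precision carried).
Station 2: N=197, proportions 0.06599, 0.67513, 0.05584, 0.03046, 0.06599, 0.0203, 0.07614, 0.01015, giving H' = 1.21323.
Difference = |0.65402 − 1.21323| = 0.55921, i.e. 0.559 to 3 decimal places.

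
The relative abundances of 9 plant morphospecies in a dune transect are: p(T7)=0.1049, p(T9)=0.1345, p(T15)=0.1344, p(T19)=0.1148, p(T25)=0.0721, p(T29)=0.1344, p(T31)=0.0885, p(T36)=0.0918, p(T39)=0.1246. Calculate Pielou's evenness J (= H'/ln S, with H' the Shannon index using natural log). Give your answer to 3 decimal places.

0.991

H' = −Σ pᵢ ln pᵢ = −((-0.23652) + (-0.26983) + (-0.26973) + (-0.24849) + (-0.18960) + (-0.26973) + (-0.21459) + (-0.21923) + (-0.25950)) = 2.17723 (working shown to 5 dp, full precision carried).
With S = 9 species, ln S = 2.19722, so J = 2.17723/2.19722 = 0.99090, i.e. 0.991 to 3 decimal places.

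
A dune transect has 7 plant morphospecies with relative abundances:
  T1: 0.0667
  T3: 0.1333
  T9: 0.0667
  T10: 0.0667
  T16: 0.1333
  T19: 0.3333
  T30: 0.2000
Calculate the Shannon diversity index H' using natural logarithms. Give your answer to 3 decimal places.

1.767

Each pᵢ ln pᵢ term (working shown to 5 dp, full precision carried): 0.0667×(-2.70755)=-0.18059, 0.1333×(-2.01515)=-0.26862, 0.0667×(-2.70755)=-0.18059, 0.0667×(-2.70755)=-0.18059, 0.1333×(-2.01515)=-0.26862, 0.3333×(-1.09871)=-0.36620, 0.2×(-1.60944)=-0.32189.
Sum = -1.76711, so H' = 1.767.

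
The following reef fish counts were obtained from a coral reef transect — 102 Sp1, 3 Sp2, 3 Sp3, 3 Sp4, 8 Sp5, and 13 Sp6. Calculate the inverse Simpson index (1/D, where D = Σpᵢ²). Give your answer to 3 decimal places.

Total N = 102+3+3+3+8+13 = 132, so the proportions are 0.772727, 0.022727, 0.022727, 0.022727, 0.060606, 0.098485 (working shown to 6 dp, full precision carried).
D = 0.772727² + 0.022727² + 0.022727² + 0.022727² + 0.060606² + 0.098485² = 0.597107 + 0.000517 + 0.000517 + 0.000517 + 0.003673 + 0.009699 = 0.612029.
So 1/D = 1.63391, i.e. 1.634 to 3 decimal places.

1.634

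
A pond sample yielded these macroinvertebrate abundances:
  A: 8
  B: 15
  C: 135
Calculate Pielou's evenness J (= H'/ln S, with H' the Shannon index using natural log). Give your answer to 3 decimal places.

0.463

Total N = 8+15+135 = 158, so the proportions are 0.05063, 0.09494, 0.85443 (working shown to 5 dp, full precision carried).
H' = −Σ pᵢ ln pᵢ = −((-0.15105) + (-0.22353) + (-0.13442)) = 0.50900.
With S = 3 species, ln S = 1.09861, so J = 0.50900/1.09861 = 0.46331, i.e. 0.463 to 3 decimal places.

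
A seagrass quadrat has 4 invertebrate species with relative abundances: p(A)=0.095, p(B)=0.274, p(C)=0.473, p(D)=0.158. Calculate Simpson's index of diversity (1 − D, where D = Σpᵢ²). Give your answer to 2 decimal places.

0.67

D = 0.095² + 0.274² + 0.473² + 0.158² = 0.0090 + 0.0751 + 0.2237 + 0.0250 = 0.3328 (working shown to 4 dp, full precision carried).
So 1 − D = 0.6672, i.e. 0.67 to 2 decimal places.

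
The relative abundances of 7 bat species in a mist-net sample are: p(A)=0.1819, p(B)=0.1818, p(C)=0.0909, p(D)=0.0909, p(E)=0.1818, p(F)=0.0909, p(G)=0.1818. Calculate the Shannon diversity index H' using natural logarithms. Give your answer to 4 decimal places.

1.8938

Each pᵢ ln pᵢ term (working shown to 6 dp, full precision carried): 0.1819×(-1.704298)=-0.310012, 0.1818×(-1.704848)=-0.309941, 0.0909×(-2.397995)=-0.217978, 0.0909×(-2.397995)=-0.217978, 0.1818×(-1.704848)=-0.309941, 0.0909×(-2.397995)=-0.217978, 0.1818×(-1.704848)=-0.309941.
Sum = -1.893769, so H' = 1.8938.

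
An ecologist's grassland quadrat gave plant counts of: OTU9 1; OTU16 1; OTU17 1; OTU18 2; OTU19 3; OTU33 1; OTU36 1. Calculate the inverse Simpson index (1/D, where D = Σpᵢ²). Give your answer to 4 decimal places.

Total N = 1+1+1+2+3+1+1 = 10, so the proportions are 0.1, 0.1, 0.1, 0.2, 0.3, 0.1, 0.1 (working shown to 8 dp, full precision carried).
D = 0.1² + 0.1² + 0.1² + 0.2² + 0.3² + 0.1² + 0.1² = 0.01000000 + 0.01000000 + 0.01000000 + 0.04000000 + 0.09000000 + 0.01000000 + 0.01000000 = 0.18000000.
So 1/D = 5.555556, i.e. 5.5556 to 4 decimal places.

5.5556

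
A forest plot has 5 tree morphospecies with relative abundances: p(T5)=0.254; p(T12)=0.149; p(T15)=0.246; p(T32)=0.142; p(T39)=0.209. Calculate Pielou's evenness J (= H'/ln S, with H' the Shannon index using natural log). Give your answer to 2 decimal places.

H' = −Σ pᵢ ln pᵢ = −((-0.3481) + (-0.2837) + (-0.3450) + (-0.2772) + (-0.3272)) = 1.5811 (working shown to 4 dp, full precision carried).
With S = 5 species, ln S = 1.6094, so J = 1.5811/1.6094 = 0.9824, i.e. 0.98 to 2 decimal places.

0.98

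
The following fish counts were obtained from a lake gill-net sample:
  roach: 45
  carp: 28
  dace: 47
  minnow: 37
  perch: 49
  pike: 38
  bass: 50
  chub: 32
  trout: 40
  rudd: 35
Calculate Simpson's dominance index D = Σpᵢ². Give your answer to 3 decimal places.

0.103

Total N = 45+28+47+37+49+38+50+32+40+35 = 401, so the proportions are 0.11222, 0.06983, 0.11721, 0.09227, 0.12219, 0.09476, 0.12469, 0.0798, 0.09975, 0.08728 (working shown to 5 dp, full precision carried).
D = 0.11222² + 0.06983² + 0.11721² + 0.09227² + 0.12219² + 0.09476² + 0.12469² + 0.0798² + 0.09975² + 0.08728² = 0.01259 + 0.00488 + 0.01374 + 0.00851 + 0.01493 + 0.00898 + 0.01555 + 0.00637 + 0.00995 + 0.00762 = 0.10312.
To 3 decimal places, D = 0.103.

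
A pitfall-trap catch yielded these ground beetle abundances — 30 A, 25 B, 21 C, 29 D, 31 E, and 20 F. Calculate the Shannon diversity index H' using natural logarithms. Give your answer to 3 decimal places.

1.778

Total N = 30+25+21+29+31+20 = 156, so the proportions are 0.19231, 0.16026, 0.13462, 0.1859, 0.19872, 0.12821 (working shown to 5 dp, full precision carried).
Each pᵢ ln pᵢ term: 0.19231×(-1.64866)=-0.31705, 0.16026×(-1.83098)=-0.29343, 0.13462×(-2.00533)=-0.26995, 0.1859×(-1.68256)=-0.31278, 0.19872×(-1.61587)=-0.32110, 0.12821×(-2.05412)=-0.26335.
Sum = -1.77766, so H' = 1.778.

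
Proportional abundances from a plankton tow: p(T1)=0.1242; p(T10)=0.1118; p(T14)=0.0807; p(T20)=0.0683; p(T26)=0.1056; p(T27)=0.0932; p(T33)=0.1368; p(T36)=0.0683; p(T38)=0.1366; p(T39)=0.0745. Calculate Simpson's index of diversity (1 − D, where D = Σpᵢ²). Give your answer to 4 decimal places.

0.8935

D = 0.1242² + 0.1118² + 0.0807² + 0.0683² + 0.1056² + 0.0932² + 0.1368² + 0.0683² + 0.1366² + 0.0745² = 0.015426 + 0.012499 + 0.006512 + 0.004665 + 0.011151 + 0.008686 + 0.018714 + 0.004665 + 0.018660 + 0.005550 = 0.106529 (working shown to 6 dp, full precision carried).
So 1 − D = 0.893471, i.e. 0.8935 to 4 decimal places.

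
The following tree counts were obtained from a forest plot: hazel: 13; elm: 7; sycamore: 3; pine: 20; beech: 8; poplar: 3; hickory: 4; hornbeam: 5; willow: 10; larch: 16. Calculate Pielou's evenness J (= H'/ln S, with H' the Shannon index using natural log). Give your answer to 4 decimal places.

Total N = 13+7+3+20+8+3+4+5+10+16 = 89, so the proportions are 0.146067, 0.078652, 0.033708, 0.224719, 0.089888, 0.033708, 0.044944, 0.05618, 0.11236, 0.179775 (working shown to 6 dp, full precision carried).
H' = −Σ pᵢ ln pᵢ = −((-0.280988) + (-0.199990) + (-0.114270) + (-0.335484) + (-0.216557) + (-0.114270) + (-0.139431) + (-0.161753) + (-0.245624) + (-0.308503)) = 2.116870.
With S = 10 species, ln S = 2.302585, so J = 2.116870/2.302585 = 0.919345, i.e. 0.9193 to 4 decimal places.

0.9193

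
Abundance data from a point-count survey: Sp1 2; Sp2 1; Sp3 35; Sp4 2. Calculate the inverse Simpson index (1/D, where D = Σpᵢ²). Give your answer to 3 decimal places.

Total N = 2+1+35+2 = 40, so the proportions are 0.05, 0.025, 0.875, 0.05 (working shown to 6 dp, full precision carried).
D = 0.05² + 0.025² + 0.875² + 0.05² = 0.002500 + 0.000625 + 0.765625 + 0.002500 = 0.771250.
So 1/D = 1.29660, i.e. 1.297 to 3 decimal places.

1.297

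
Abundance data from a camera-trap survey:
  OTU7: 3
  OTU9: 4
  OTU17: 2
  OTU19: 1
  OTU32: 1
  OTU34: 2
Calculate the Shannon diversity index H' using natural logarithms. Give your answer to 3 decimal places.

1.672

Total N = 3+4+2+1+1+2 = 13, so the proportions are 0.23077, 0.30769, 0.15385, 0.07692, 0.07692, 0.15385 (working shown to 5 dp, full precision carried).
Each pᵢ ln pᵢ term: 0.23077×(-1.46634)=-0.33839, 0.30769×(-1.17865)=-0.36266, 0.15385×(-1.87180)=-0.28797, 0.07692×(-2.56495)=-0.19730, 0.07692×(-2.56495)=-0.19730, 0.15385×(-1.87180)=-0.28797.
Sum = -1.67160, so H' = 1.672.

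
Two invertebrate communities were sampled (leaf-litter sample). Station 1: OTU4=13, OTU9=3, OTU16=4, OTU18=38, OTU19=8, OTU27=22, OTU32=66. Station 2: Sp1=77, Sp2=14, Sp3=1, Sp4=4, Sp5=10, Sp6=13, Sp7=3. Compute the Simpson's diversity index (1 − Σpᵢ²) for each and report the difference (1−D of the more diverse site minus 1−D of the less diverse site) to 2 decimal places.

Station 1: N=154, proportions 0.0844, 0.0195, 0.026, 0.2468, 0.0519, 0.1429, 0.4286, giving 1−D = 0.7242 (working shown to 4 dp, full precision carried).
Station 2: N=122, proportions 0.6311, 0.1148, 0.0082, 0.0328, 0.082, 0.1066, 0.0246, giving 1−D = 0.5687.
Difference = |0.7242 − 0.5687| = 0.1555, i.e. 0.16 to 2 decimal places.

0.16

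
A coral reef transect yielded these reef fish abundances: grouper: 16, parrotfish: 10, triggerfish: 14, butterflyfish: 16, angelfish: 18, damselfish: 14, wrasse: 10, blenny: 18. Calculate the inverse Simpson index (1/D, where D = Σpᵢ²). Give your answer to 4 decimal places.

7.6804

Total N = 16+10+14+16+18+14+10+18 = 116, so the proportions are 0.13793103, 0.0862069, 0.12068966, 0.13793103, 0.15517241, 0.12068966, 0.0862069, 0.15517241 (working shown to 8 dp, full precision carried).
D = 0.13793103² + 0.0862069² + 0.12068966² + 0.13793103² + 0.15517241² + 0.12068966² + 0.0862069² + 0.15517241² = 0.01902497 + 0.00743163 + 0.01456599 + 0.01902497 + 0.02407848 + 0.01456599 + 0.00743163 + 0.02407848 = 0.13020214.
So 1/D = 7.680365, i.e. 7.6804 to 4 decimal places.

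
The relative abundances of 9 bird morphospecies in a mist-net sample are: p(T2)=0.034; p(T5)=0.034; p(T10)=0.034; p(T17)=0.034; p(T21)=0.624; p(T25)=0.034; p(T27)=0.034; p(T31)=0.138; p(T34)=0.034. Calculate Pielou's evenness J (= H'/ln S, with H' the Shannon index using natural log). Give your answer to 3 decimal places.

0.625

H' = −Σ pᵢ ln pᵢ = −((-0.11497) + (-0.11497) + (-0.11497) + (-0.11497) + (-0.29428) + (-0.11497) + (-0.11497) + (-0.27331) + (-0.11497)) = 1.37236 (working shown to 5 dp, full precision carried).
With S = 9 species, ln S = 2.19722, so J = 1.37236/2.19722 = 0.62459, i.e. 0.625 to 3 decimal places.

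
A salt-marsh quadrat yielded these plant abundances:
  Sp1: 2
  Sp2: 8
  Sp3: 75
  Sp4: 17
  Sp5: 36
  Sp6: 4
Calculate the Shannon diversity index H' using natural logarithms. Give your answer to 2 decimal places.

Total N = 2+8+75+17+36+4 = 142, so the proportions are 0.0141, 0.0563, 0.5282, 0.1197, 0.2535, 0.0282 (working shown to 4 dp, full precision carried).
Each pᵢ ln pᵢ term: 0.0141×(-4.2627)=-0.0600, 0.0563×(-2.8764)=-0.1620, 0.5282×(-0.6383)=-0.3372, 0.1197×(-2.1226)=-0.2541, 0.2535×(-1.3723)=-0.3479, 0.0282×(-3.5695)=-0.1006.
Sum = -1.2618, so H' = 1.26.

1.26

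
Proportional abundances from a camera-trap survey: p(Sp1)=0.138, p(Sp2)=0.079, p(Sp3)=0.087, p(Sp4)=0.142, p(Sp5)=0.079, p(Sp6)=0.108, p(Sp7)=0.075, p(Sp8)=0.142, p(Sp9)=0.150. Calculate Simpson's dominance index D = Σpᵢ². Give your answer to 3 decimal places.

0.119

D = 0.138² + 0.079² + 0.087² + 0.142² + 0.079² + 0.108² + 0.075² + 0.142² + 0.15² = 0.01904 + 0.00624 + 0.00757 + 0.02016 + 0.00624 + 0.01166 + 0.00562 + 0.02016 + 0.02250 = 0.11921 (working shown to 5 dp, full precision carried).
To 3 decimal places, D = 0.119.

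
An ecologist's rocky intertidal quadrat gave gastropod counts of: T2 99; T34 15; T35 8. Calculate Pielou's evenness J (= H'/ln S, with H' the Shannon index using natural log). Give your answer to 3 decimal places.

0.551

Total N = 99+15+8 = 122, so the proportions are 0.811475, 0.122951, 0.065574 (working shown to 6 dp, full precision carried).
H' = −Σ pᵢ ln pᵢ = −((-0.169518) + (-0.257701) + (-0.178661)) = 0.605880.
With S = 3 species, ln S = 1.098612, so J = 0.605880/1.098612 = 0.551496, i.e. 0.551 to 3 decimal places.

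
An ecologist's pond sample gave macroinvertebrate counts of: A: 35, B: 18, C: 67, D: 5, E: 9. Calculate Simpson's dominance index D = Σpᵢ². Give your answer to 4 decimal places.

Total N = 35+18+67+5+9 = 134, so the proportions are 0.261194, 0.134328, 0.5, 0.037313, 0.067164 (working shown to 6 dp, full precision carried).
D = 0.261194² + 0.134328² + 0.5² + 0.037313² + 0.067164² = 0.068222 + 0.018044 + 0.250000 + 0.001392 + 0.004511 = 0.342170.
To 4 decimal places, D = 0.3422.

0.3422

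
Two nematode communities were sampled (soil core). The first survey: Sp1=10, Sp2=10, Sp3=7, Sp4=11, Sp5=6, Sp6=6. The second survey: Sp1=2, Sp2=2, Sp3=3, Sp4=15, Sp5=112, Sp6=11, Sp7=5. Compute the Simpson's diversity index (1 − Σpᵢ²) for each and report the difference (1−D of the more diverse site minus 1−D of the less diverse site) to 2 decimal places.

The first survey: N=50, proportions 0.2, 0.2, 0.14, 0.22, 0.12, 0.12, giving 1−D = 0.8232 (working shown to 4 dp, full precision carried).
The second survey: N=150, proportions 0.0133, 0.0133, 0.02, 0.1, 0.7467, 0.0733, 0.0333, giving 1−D = 0.4252.
Difference = |0.8232 − 0.4252| = 0.3980, i.e. 0.40 to 2 decimal places.

0.40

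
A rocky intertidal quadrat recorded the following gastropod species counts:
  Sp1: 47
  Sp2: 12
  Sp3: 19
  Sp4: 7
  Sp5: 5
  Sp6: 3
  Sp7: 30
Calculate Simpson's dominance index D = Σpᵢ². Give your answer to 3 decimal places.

0.244

Total N = 47+12+19+7+5+3+30 = 123, so the proportions are 0.38211, 0.09756, 0.15447, 0.05691, 0.04065, 0.02439, 0.2439 (working shown to 5 dp, full precision carried).
D = 0.38211² + 0.09756² + 0.15447² + 0.05691² + 0.04065² + 0.02439² + 0.2439² = 0.14601 + 0.00952 + 0.02386 + 0.00324 + 0.00165 + 0.00059 + 0.05949 = 0.24437.
To 3 decimal places, D = 0.244.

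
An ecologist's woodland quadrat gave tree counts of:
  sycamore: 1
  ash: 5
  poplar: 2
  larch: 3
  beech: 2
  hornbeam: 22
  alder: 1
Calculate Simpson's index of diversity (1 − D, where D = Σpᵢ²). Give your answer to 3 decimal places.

0.593

Total N = 1+5+2+3+2+22+1 = 36, so the proportions are 0.02778, 0.13889, 0.05556, 0.08333, 0.05556, 0.61111, 0.02778 (working shown to 5 dp, full precision carried).
D = 0.02778² + 0.13889² + 0.05556² + 0.08333² + 0.05556² + 0.61111² + 0.02778² = 0.00077 + 0.01929 + 0.00309 + 0.00694 + 0.00309 + 0.37346 + 0.00077 = 0.40741.
So 1 − D = 0.59259, i.e. 0.593 to 3 decimal places.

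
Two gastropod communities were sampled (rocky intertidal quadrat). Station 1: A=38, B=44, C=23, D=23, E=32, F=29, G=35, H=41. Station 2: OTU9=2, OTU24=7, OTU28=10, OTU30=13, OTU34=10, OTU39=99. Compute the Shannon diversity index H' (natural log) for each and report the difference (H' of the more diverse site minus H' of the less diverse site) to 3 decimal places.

Station 1: N=265, proportions 0.1434, 0.16604, 0.08679, 0.08679, 0.12075, 0.10943, 0.13208, 0.15472, giving H' = 2.05439 (working shown to 5 dp, full precision carried).
Station 2: N=141, proportions 0.01418, 0.04965, 0.07092, 0.0922, 0.07092, 0.70213, giving H' = 1.05287.
Difference = |2.05439 − 1.05287| = 1.00152, i.e. 1.002 to 3 decimal places.

1.002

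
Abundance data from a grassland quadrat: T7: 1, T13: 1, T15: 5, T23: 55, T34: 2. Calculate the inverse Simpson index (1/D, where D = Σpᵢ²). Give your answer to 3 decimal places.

Total N = 1+1+5+55+2 = 64, so the proportions are 0.015625, 0.015625, 0.078125, 0.859375, 0.03125 (working shown to 6 dp, full precision carried).
D = 0.015625² + 0.015625² + 0.078125² + 0.859375² + 0.03125² = 0.000244 + 0.000244 + 0.006104 + 0.738525 + 0.000977 = 0.746094.
So 1/D = 1.34031, i.e. 1.340 to 3 decimal places.

1.340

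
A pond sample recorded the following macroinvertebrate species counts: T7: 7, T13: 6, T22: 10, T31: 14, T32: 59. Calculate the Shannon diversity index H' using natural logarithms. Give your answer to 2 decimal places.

Total N = 7+6+10+14+59 = 96, so the proportions are 0.0729, 0.0625, 0.1042, 0.1458, 0.6146 (working shown to 4 dp, full precision carried).
Each pᵢ ln pᵢ term: 0.0729×(-2.6184)=-0.1909, 0.0625×(-2.7726)=-0.1733, 0.1042×(-2.2618)=-0.2356, 0.1458×(-1.9253)=-0.2808, 0.6146×(-0.4868)=-0.2992.
Sum = -1.1798, so H' = 1.18.

1.18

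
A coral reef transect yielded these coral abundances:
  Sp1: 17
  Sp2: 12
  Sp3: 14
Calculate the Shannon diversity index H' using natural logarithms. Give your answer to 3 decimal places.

1.088

Total N = 17+12+14 = 43, so the proportions are 0.39535, 0.27907, 0.32558 (working shown to 5 dp, full precision carried).
Each pᵢ ln pᵢ term: 0.39535×(-0.92799)=-0.36688, 0.27907×(-1.27629)=-0.35617, 0.32558×(-1.12214)=-0.36535.
Sum = -1.08840, so H' = 1.088.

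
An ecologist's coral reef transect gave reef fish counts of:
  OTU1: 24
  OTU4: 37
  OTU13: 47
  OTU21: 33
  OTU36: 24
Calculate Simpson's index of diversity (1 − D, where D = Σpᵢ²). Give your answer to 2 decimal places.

0.79

Total N = 24+37+47+33+24 = 165, so the proportions are 0.1455, 0.2242, 0.2848, 0.2, 0.1455 (working shown to 4 dp, full precision carried).
D = 0.1455² + 0.2242² + 0.2848² + 0.2² + 0.1455² = 0.0212 + 0.0503 + 0.0811 + 0.0400 + 0.0212 = 0.2137.
So 1 − D = 0.7863, i.e. 0.79 to 2 decimal places.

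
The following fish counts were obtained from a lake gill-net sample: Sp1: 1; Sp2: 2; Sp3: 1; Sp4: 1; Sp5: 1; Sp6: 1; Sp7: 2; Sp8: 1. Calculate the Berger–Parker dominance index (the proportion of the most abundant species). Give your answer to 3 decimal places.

0.200

Total N = 1+2+1+1+1+1+2+1 = 10, so the proportions are 0.1, 0.2, 0.1, 0.1, 0.1, 0.1, 0.2, 0.1 (working shown to 5 dp, full precision carried).
The largest proportion is 0.2, i.e. d = 0.200 to 3 decimal places.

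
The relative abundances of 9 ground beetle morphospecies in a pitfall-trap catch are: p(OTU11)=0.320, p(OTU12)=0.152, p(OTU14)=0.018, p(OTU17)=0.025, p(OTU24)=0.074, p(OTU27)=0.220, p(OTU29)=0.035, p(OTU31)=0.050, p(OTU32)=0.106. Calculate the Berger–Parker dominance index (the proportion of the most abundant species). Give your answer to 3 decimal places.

0.320

The largest proportion is 0.32, i.e. d = 0.320 to 3 decimal places.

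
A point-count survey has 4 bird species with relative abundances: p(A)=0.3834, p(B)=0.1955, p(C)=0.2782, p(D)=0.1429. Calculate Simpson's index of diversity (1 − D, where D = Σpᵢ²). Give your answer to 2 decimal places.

0.72

D = 0.3834² + 0.1955² + 0.2782² + 0.1429² = 0.1470 + 0.0382 + 0.0774 + 0.0204 = 0.2830 (working shown to 4 dp, full precision carried).
So 1 − D = 0.7170, i.e. 0.72 to 2 decimal places.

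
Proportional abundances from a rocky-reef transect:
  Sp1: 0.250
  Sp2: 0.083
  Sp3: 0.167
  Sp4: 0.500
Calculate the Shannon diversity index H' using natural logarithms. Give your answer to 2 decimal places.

Each pᵢ ln pᵢ term (working shown to 4 dp, full precision carried): 0.25×(-1.3863)=-0.3466, 0.083×(-2.4889)=-0.2066, 0.167×(-1.7898)=-0.2989, 0.5×(-0.6931)=-0.3466.
Sum = -1.1986, so H' = 1.20.

1.20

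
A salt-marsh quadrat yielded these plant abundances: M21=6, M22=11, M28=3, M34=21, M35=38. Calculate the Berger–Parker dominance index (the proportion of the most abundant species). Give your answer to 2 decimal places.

0.48

Total N = 6+11+3+21+38 = 79, so the proportions are 0.0759, 0.1392, 0.038, 0.2658, 0.481 (working shown to 4 dp, full precision carried).
The largest proportion is 0.481, i.e. d = 0.48 to 2 decimal places.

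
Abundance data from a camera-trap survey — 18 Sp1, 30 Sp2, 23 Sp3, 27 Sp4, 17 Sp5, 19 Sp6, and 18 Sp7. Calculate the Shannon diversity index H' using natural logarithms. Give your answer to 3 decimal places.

1.923

Total N = 18+30+23+27+17+19+18 = 152, so the proportions are 0.11842, 0.19737, 0.15132, 0.17763, 0.11184, 0.125, 0.11842 (working shown to 5 dp, full precision carried).
Each pᵢ ln pᵢ term: 0.11842×(-2.13351)=-0.25265, 0.19737×(-1.62268)=-0.32027, 0.15132×(-1.88839)=-0.28574, 0.17763×(-1.72804)=-0.30696, 0.11184×(-2.19067)=-0.24501, 0.125×(-2.07944)=-0.25993, 0.11842×(-2.13351)=-0.25265.
Sum = -1.92321, so H' = 1.923.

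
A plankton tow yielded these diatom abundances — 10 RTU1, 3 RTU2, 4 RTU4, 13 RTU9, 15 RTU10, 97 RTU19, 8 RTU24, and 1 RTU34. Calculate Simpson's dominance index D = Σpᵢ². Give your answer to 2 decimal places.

0.44

Total N = 10+3+4+13+15+97+8+1 = 151, so the proportions are 0.0662, 0.0199, 0.0265, 0.0861, 0.0993, 0.6424, 0.053, 0.0066 (working shown to 4 dp, full precision carried).
D = 0.0662² + 0.0199² + 0.0265² + 0.0861² + 0.0993² + 0.6424² + 0.053² + 0.0066² = 0.0044 + 0.0004 + 0.0007 + 0.0074 + 0.0099 + 0.4127 + 0.0028 + 0.0000 = 0.4383.
To 2 decimal places, D = 0.44.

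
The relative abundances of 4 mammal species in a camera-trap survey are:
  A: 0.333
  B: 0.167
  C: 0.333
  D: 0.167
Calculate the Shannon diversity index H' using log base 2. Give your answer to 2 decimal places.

1.92

Each pᵢ log₂ pᵢ term (working shown to 4 dp, full precision carried): 0.333×(-1.5864)=-0.5283, 0.167×(-2.5821)=-0.4312, 0.333×(-1.5864)=-0.5283, 0.167×(-2.5821)=-0.4312.
Sum = -1.9190, so H' = 1.92.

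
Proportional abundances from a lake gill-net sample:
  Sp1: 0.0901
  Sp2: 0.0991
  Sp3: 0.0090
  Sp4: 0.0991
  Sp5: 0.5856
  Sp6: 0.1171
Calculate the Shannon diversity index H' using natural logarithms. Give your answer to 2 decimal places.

Each pᵢ ln pᵢ term (working shown to 4 dp, full precision carried): 0.0901×(-2.4068)=-0.2169, 0.0991×(-2.3116)=-0.2291, 0.009×(-4.7105)=-0.0424, 0.0991×(-2.3116)=-0.2291, 0.5856×(-0.5351)=-0.3134, 0.1171×(-2.1447)=-0.2511.
Sum = -1.2819, so H' = 1.28.

1.28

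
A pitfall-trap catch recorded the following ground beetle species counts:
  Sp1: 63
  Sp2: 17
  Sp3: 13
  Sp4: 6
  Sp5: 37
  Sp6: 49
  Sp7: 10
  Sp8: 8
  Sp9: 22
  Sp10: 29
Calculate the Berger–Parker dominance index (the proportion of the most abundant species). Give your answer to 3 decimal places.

Total N = 63+17+13+6+37+49+10+8+22+29 = 254, so the proportions are 0.24803, 0.06693, 0.05118, 0.02362, 0.14567, 0.19291, 0.03937, 0.0315, 0.08661, 0.11417 (working shown to 5 dp, full precision carried).
The largest proportion is 0.24803, i.e. d = 0.248 to 3 decimal places.

0.248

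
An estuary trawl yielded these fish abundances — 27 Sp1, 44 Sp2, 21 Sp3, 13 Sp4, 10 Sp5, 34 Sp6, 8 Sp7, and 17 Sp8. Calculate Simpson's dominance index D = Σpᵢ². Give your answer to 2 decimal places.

0.16

Total N = 27+44+21+13+10+34+8+17 = 174, so the proportions are 0.1552, 0.2529, 0.1207, 0.0747, 0.0575, 0.1954, 0.046, 0.0977 (working shown to 4 dp, full precision carried).
D = 0.1552² + 0.2529² + 0.1207² + 0.0747² + 0.0575² + 0.1954² + 0.046² + 0.0977² = 0.0241 + 0.0639 + 0.0146 + 0.0056 + 0.0033 + 0.0382 + 0.0021 + 0.0095 = 0.1613.
To 2 decimal places, D = 0.16.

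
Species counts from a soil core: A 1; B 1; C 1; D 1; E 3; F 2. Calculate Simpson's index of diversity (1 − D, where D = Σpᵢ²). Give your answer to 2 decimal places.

Total N = 1+1+1+1+3+2 = 9, so the proportions are 0.1111, 0.1111, 0.1111, 0.1111, 0.3333, 0.2222 (working shown to 4 dp, full precision carried).
D = 0.1111² + 0.1111² + 0.1111² + 0.1111² + 0.3333² + 0.2222² = 0.0123 + 0.0123 + 0.0123 + 0.0123 + 0.1111 + 0.0494 = 0.2099.
So 1 − D = 0.7901, i.e. 0.79 to 2 decimal places.

0.79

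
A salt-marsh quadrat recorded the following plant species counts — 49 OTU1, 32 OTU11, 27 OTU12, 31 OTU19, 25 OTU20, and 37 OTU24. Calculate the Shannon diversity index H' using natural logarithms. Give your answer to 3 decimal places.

1.765

Total N = 49+32+27+31+25+37 = 201, so the proportions are 0.24378, 0.1592, 0.13433, 0.15423, 0.12438, 0.18408 (working shown to 5 dp, full precision carried).
Each pᵢ ln pᵢ term: 0.24378×(-1.41148)=-0.34409, 0.1592×(-1.83757)=-0.29255, 0.13433×(-2.00747)=-0.26966, 0.15423×(-1.86932)=-0.28830, 0.12438×(-2.08443)=-0.25926, 0.18408×(-1.69239)=-0.31153.
Sum = -1.76540, so H' = 1.765.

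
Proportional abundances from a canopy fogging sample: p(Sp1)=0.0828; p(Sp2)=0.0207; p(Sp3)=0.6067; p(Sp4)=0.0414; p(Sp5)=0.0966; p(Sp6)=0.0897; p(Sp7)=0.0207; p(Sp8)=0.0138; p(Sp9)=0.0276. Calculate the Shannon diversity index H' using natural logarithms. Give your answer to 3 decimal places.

1.402

Each pᵢ ln pᵢ term (working shown to 5 dp, full precision carried): 0.0828×(-2.49133)=-0.20628, 0.0207×(-3.87762)=-0.08027, 0.6067×(-0.49972)=-0.30318, 0.0414×(-3.18447)=-0.13184, 0.0966×(-2.33718)=-0.22577, 0.0897×(-2.41128)=-0.21629, 0.0207×(-3.87762)=-0.08027, 0.0138×(-4.28309)=-0.05911, 0.0276×(-3.58994)=-0.09908.
Sum = -1.40209, so H' = 1.402.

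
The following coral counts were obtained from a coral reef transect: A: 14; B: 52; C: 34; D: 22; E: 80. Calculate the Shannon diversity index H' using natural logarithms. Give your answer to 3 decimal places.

Total N = 14+52+34+22+80 = 202, so the proportions are 0.06931, 0.25743, 0.16832, 0.10891, 0.39604 (working shown to 5 dp, full precision carried).
Each pᵢ ln pᵢ term: 0.06931×(-2.66921)=-0.18499, 0.25743×(-1.35702)=-0.34933, 0.16832×(-1.78191)=-0.29992, 0.10891×(-2.21723)=-0.24148, 0.39604×(-0.92624)=-0.36683.
Sum = -1.44256, so H' = 1.443.

1.443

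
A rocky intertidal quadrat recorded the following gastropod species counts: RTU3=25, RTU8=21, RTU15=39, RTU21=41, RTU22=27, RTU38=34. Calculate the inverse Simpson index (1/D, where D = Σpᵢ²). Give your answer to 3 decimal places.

5.683

Total N = 25+21+39+41+27+34 = 187, so the proportions are 0.1336898, 0.1122995, 0.2085561, 0.2192513, 0.144385, 0.1818182 (working shown to 7 dp, full precision carried).
D = 0.1336898² + 0.1122995² + 0.2085561² + 0.2192513² + 0.144385² + 0.1818182² = 0.0178730 + 0.0126112 + 0.0434957 + 0.0480711 + 0.0208470 + 0.0330579 = 0.1759558.
So 1/D = 5.68324, i.e. 5.683 to 3 decimal places.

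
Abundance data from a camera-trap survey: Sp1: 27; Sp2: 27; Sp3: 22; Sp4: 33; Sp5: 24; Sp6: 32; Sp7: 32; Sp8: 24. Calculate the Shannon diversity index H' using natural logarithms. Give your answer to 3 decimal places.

Total N = 27+27+22+33+24+32+32+24 = 221, so the proportions are 0.12217, 0.12217, 0.09955, 0.14932, 0.1086, 0.1448, 0.1448, 0.1086 (working shown to 5 dp, full precision carried).
Each pᵢ ln pᵢ term: 0.12217×(-2.10233)=-0.25685, 0.12217×(-2.10233)=-0.25685, 0.09955×(-2.30712)=-0.22967, 0.14932×(-1.90166)=-0.28396, 0.1086×(-2.22011)=-0.24110, 0.1448×(-1.93243)=-0.27981, 0.1448×(-1.93243)=-0.27981, 0.1086×(-2.22011)=-0.24110.
Sum = -2.06913, so H' = 2.069.

2.069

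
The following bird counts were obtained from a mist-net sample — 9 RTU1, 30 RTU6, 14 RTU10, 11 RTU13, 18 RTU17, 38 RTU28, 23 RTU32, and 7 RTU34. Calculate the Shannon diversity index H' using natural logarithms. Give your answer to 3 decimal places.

1.936

Total N = 9+30+14+11+18+38+23+7 = 150, so the proportions are 0.06, 0.2, 0.09333, 0.07333, 0.12, 0.25333, 0.15333, 0.04667 (working shown to 5 dp, full precision carried).
Each pᵢ ln pᵢ term: 0.06×(-2.81341)=-0.16880, 0.2×(-1.60944)=-0.32189, 0.09333×(-2.37158)=-0.22135, 0.07333×(-2.61274)=-0.19160, 0.12×(-2.12026)=-0.25443, 0.25333×(-1.37305)=-0.34784, 0.15333×(-1.87514)=-0.28752, 0.04667×(-3.06473)=-0.14302.
Sum = -1.93645, so H' = 1.936.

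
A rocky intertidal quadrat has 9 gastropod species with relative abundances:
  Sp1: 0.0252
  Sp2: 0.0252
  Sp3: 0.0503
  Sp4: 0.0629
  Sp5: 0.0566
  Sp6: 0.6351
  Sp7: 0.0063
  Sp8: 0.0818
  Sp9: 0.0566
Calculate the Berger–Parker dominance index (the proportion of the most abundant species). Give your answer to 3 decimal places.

0.635

The largest proportion is 0.6351, i.e. d = 0.635 to 3 decimal places.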